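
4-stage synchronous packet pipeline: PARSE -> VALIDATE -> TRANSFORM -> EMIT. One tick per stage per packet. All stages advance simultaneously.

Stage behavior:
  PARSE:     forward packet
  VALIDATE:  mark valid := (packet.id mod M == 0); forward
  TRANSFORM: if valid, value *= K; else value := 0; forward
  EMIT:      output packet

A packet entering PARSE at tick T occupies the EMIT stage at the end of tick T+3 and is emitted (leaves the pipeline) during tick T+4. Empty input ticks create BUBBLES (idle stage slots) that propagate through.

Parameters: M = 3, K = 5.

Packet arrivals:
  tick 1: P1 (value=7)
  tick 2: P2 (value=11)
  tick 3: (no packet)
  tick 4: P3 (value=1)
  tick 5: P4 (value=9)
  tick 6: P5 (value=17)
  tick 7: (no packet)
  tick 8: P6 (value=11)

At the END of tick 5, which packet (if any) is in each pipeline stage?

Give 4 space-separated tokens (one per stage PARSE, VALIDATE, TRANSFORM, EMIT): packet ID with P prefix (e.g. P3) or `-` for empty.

Answer: P4 P3 - P2

Derivation:
Tick 1: [PARSE:P1(v=7,ok=F), VALIDATE:-, TRANSFORM:-, EMIT:-] out:-; in:P1
Tick 2: [PARSE:P2(v=11,ok=F), VALIDATE:P1(v=7,ok=F), TRANSFORM:-, EMIT:-] out:-; in:P2
Tick 3: [PARSE:-, VALIDATE:P2(v=11,ok=F), TRANSFORM:P1(v=0,ok=F), EMIT:-] out:-; in:-
Tick 4: [PARSE:P3(v=1,ok=F), VALIDATE:-, TRANSFORM:P2(v=0,ok=F), EMIT:P1(v=0,ok=F)] out:-; in:P3
Tick 5: [PARSE:P4(v=9,ok=F), VALIDATE:P3(v=1,ok=T), TRANSFORM:-, EMIT:P2(v=0,ok=F)] out:P1(v=0); in:P4
At end of tick 5: ['P4', 'P3', '-', 'P2']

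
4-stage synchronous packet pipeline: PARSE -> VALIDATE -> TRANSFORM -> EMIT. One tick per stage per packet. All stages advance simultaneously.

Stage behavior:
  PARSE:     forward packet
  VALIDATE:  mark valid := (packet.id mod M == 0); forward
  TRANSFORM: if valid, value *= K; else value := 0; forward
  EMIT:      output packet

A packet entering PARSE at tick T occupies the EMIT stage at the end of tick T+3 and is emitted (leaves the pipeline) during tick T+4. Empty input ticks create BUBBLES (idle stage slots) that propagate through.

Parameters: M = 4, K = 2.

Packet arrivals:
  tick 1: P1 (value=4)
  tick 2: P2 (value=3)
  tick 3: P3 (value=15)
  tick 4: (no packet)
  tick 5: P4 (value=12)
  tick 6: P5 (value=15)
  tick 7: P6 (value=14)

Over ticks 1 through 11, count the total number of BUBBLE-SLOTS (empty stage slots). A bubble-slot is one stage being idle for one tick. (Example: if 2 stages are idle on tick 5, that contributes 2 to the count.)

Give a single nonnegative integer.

Tick 1: [PARSE:P1(v=4,ok=F), VALIDATE:-, TRANSFORM:-, EMIT:-] out:-; bubbles=3
Tick 2: [PARSE:P2(v=3,ok=F), VALIDATE:P1(v=4,ok=F), TRANSFORM:-, EMIT:-] out:-; bubbles=2
Tick 3: [PARSE:P3(v=15,ok=F), VALIDATE:P2(v=3,ok=F), TRANSFORM:P1(v=0,ok=F), EMIT:-] out:-; bubbles=1
Tick 4: [PARSE:-, VALIDATE:P3(v=15,ok=F), TRANSFORM:P2(v=0,ok=F), EMIT:P1(v=0,ok=F)] out:-; bubbles=1
Tick 5: [PARSE:P4(v=12,ok=F), VALIDATE:-, TRANSFORM:P3(v=0,ok=F), EMIT:P2(v=0,ok=F)] out:P1(v=0); bubbles=1
Tick 6: [PARSE:P5(v=15,ok=F), VALIDATE:P4(v=12,ok=T), TRANSFORM:-, EMIT:P3(v=0,ok=F)] out:P2(v=0); bubbles=1
Tick 7: [PARSE:P6(v=14,ok=F), VALIDATE:P5(v=15,ok=F), TRANSFORM:P4(v=24,ok=T), EMIT:-] out:P3(v=0); bubbles=1
Tick 8: [PARSE:-, VALIDATE:P6(v=14,ok=F), TRANSFORM:P5(v=0,ok=F), EMIT:P4(v=24,ok=T)] out:-; bubbles=1
Tick 9: [PARSE:-, VALIDATE:-, TRANSFORM:P6(v=0,ok=F), EMIT:P5(v=0,ok=F)] out:P4(v=24); bubbles=2
Tick 10: [PARSE:-, VALIDATE:-, TRANSFORM:-, EMIT:P6(v=0,ok=F)] out:P5(v=0); bubbles=3
Tick 11: [PARSE:-, VALIDATE:-, TRANSFORM:-, EMIT:-] out:P6(v=0); bubbles=4
Total bubble-slots: 20

Answer: 20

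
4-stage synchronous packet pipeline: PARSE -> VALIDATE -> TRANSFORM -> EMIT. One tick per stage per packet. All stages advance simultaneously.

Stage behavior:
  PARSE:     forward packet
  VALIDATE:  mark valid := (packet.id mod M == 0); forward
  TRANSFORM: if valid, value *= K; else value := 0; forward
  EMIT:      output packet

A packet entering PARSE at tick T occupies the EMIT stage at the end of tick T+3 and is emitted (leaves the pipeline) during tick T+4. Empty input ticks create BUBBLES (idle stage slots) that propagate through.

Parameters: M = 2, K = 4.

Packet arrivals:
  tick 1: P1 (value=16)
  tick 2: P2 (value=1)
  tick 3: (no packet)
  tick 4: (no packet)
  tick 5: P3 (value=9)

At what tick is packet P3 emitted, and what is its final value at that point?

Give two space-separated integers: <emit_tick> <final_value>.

Answer: 9 0

Derivation:
Tick 1: [PARSE:P1(v=16,ok=F), VALIDATE:-, TRANSFORM:-, EMIT:-] out:-; in:P1
Tick 2: [PARSE:P2(v=1,ok=F), VALIDATE:P1(v=16,ok=F), TRANSFORM:-, EMIT:-] out:-; in:P2
Tick 3: [PARSE:-, VALIDATE:P2(v=1,ok=T), TRANSFORM:P1(v=0,ok=F), EMIT:-] out:-; in:-
Tick 4: [PARSE:-, VALIDATE:-, TRANSFORM:P2(v=4,ok=T), EMIT:P1(v=0,ok=F)] out:-; in:-
Tick 5: [PARSE:P3(v=9,ok=F), VALIDATE:-, TRANSFORM:-, EMIT:P2(v=4,ok=T)] out:P1(v=0); in:P3
Tick 6: [PARSE:-, VALIDATE:P3(v=9,ok=F), TRANSFORM:-, EMIT:-] out:P2(v=4); in:-
Tick 7: [PARSE:-, VALIDATE:-, TRANSFORM:P3(v=0,ok=F), EMIT:-] out:-; in:-
Tick 8: [PARSE:-, VALIDATE:-, TRANSFORM:-, EMIT:P3(v=0,ok=F)] out:-; in:-
Tick 9: [PARSE:-, VALIDATE:-, TRANSFORM:-, EMIT:-] out:P3(v=0); in:-
P3: arrives tick 5, valid=False (id=3, id%2=1), emit tick 9, final value 0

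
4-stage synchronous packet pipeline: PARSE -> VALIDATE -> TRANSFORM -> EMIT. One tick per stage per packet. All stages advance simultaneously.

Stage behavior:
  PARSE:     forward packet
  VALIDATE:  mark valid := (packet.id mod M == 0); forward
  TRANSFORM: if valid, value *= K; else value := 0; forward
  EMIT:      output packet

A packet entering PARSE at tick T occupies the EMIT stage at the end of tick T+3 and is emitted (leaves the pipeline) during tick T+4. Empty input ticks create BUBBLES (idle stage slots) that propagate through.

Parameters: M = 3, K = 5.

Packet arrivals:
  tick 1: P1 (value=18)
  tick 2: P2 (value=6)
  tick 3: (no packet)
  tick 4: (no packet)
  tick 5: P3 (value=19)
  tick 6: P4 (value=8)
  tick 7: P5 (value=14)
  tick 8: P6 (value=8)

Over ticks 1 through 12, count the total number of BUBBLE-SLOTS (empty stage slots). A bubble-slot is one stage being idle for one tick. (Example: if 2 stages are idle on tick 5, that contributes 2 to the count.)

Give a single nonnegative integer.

Answer: 24

Derivation:
Tick 1: [PARSE:P1(v=18,ok=F), VALIDATE:-, TRANSFORM:-, EMIT:-] out:-; bubbles=3
Tick 2: [PARSE:P2(v=6,ok=F), VALIDATE:P1(v=18,ok=F), TRANSFORM:-, EMIT:-] out:-; bubbles=2
Tick 3: [PARSE:-, VALIDATE:P2(v=6,ok=F), TRANSFORM:P1(v=0,ok=F), EMIT:-] out:-; bubbles=2
Tick 4: [PARSE:-, VALIDATE:-, TRANSFORM:P2(v=0,ok=F), EMIT:P1(v=0,ok=F)] out:-; bubbles=2
Tick 5: [PARSE:P3(v=19,ok=F), VALIDATE:-, TRANSFORM:-, EMIT:P2(v=0,ok=F)] out:P1(v=0); bubbles=2
Tick 6: [PARSE:P4(v=8,ok=F), VALIDATE:P3(v=19,ok=T), TRANSFORM:-, EMIT:-] out:P2(v=0); bubbles=2
Tick 7: [PARSE:P5(v=14,ok=F), VALIDATE:P4(v=8,ok=F), TRANSFORM:P3(v=95,ok=T), EMIT:-] out:-; bubbles=1
Tick 8: [PARSE:P6(v=8,ok=F), VALIDATE:P5(v=14,ok=F), TRANSFORM:P4(v=0,ok=F), EMIT:P3(v=95,ok=T)] out:-; bubbles=0
Tick 9: [PARSE:-, VALIDATE:P6(v=8,ok=T), TRANSFORM:P5(v=0,ok=F), EMIT:P4(v=0,ok=F)] out:P3(v=95); bubbles=1
Tick 10: [PARSE:-, VALIDATE:-, TRANSFORM:P6(v=40,ok=T), EMIT:P5(v=0,ok=F)] out:P4(v=0); bubbles=2
Tick 11: [PARSE:-, VALIDATE:-, TRANSFORM:-, EMIT:P6(v=40,ok=T)] out:P5(v=0); bubbles=3
Tick 12: [PARSE:-, VALIDATE:-, TRANSFORM:-, EMIT:-] out:P6(v=40); bubbles=4
Total bubble-slots: 24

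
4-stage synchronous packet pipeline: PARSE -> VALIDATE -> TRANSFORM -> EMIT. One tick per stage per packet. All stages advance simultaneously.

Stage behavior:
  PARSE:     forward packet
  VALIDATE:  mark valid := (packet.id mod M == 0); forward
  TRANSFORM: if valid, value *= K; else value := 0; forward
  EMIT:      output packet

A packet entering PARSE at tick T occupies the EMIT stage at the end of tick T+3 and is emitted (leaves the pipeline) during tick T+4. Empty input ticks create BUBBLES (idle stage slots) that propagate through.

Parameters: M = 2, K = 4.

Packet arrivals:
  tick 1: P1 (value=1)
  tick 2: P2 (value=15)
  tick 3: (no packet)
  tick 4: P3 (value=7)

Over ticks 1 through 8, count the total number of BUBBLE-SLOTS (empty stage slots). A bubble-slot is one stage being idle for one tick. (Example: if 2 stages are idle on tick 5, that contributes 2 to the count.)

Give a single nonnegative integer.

Answer: 20

Derivation:
Tick 1: [PARSE:P1(v=1,ok=F), VALIDATE:-, TRANSFORM:-, EMIT:-] out:-; bubbles=3
Tick 2: [PARSE:P2(v=15,ok=F), VALIDATE:P1(v=1,ok=F), TRANSFORM:-, EMIT:-] out:-; bubbles=2
Tick 3: [PARSE:-, VALIDATE:P2(v=15,ok=T), TRANSFORM:P1(v=0,ok=F), EMIT:-] out:-; bubbles=2
Tick 4: [PARSE:P3(v=7,ok=F), VALIDATE:-, TRANSFORM:P2(v=60,ok=T), EMIT:P1(v=0,ok=F)] out:-; bubbles=1
Tick 5: [PARSE:-, VALIDATE:P3(v=7,ok=F), TRANSFORM:-, EMIT:P2(v=60,ok=T)] out:P1(v=0); bubbles=2
Tick 6: [PARSE:-, VALIDATE:-, TRANSFORM:P3(v=0,ok=F), EMIT:-] out:P2(v=60); bubbles=3
Tick 7: [PARSE:-, VALIDATE:-, TRANSFORM:-, EMIT:P3(v=0,ok=F)] out:-; bubbles=3
Tick 8: [PARSE:-, VALIDATE:-, TRANSFORM:-, EMIT:-] out:P3(v=0); bubbles=4
Total bubble-slots: 20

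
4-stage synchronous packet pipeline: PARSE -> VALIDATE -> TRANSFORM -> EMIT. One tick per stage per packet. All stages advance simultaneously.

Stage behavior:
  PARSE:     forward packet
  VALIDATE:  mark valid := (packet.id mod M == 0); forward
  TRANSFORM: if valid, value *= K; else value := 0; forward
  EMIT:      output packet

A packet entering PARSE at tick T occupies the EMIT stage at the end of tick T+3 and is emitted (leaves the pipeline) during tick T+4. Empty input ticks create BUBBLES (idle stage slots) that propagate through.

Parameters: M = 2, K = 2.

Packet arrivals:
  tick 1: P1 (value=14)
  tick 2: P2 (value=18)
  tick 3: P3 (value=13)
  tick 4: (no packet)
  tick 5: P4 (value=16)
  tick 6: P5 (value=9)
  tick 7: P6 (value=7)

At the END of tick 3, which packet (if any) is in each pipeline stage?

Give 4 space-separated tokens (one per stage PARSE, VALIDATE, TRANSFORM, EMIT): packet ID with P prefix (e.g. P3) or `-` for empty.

Answer: P3 P2 P1 -

Derivation:
Tick 1: [PARSE:P1(v=14,ok=F), VALIDATE:-, TRANSFORM:-, EMIT:-] out:-; in:P1
Tick 2: [PARSE:P2(v=18,ok=F), VALIDATE:P1(v=14,ok=F), TRANSFORM:-, EMIT:-] out:-; in:P2
Tick 3: [PARSE:P3(v=13,ok=F), VALIDATE:P2(v=18,ok=T), TRANSFORM:P1(v=0,ok=F), EMIT:-] out:-; in:P3
At end of tick 3: ['P3', 'P2', 'P1', '-']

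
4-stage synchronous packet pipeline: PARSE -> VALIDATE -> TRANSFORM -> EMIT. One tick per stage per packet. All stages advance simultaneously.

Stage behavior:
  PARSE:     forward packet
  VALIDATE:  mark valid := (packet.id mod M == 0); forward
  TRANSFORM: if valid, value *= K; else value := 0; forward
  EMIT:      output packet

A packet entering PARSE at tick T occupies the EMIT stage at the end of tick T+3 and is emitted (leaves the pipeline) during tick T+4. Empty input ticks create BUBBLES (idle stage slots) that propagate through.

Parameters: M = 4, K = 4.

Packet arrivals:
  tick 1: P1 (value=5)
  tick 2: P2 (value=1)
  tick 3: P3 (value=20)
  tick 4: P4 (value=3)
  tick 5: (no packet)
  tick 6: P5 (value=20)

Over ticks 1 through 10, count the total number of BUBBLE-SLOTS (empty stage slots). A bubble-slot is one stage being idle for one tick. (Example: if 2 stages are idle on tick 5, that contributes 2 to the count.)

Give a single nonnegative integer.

Answer: 20

Derivation:
Tick 1: [PARSE:P1(v=5,ok=F), VALIDATE:-, TRANSFORM:-, EMIT:-] out:-; bubbles=3
Tick 2: [PARSE:P2(v=1,ok=F), VALIDATE:P1(v=5,ok=F), TRANSFORM:-, EMIT:-] out:-; bubbles=2
Tick 3: [PARSE:P3(v=20,ok=F), VALIDATE:P2(v=1,ok=F), TRANSFORM:P1(v=0,ok=F), EMIT:-] out:-; bubbles=1
Tick 4: [PARSE:P4(v=3,ok=F), VALIDATE:P3(v=20,ok=F), TRANSFORM:P2(v=0,ok=F), EMIT:P1(v=0,ok=F)] out:-; bubbles=0
Tick 5: [PARSE:-, VALIDATE:P4(v=3,ok=T), TRANSFORM:P3(v=0,ok=F), EMIT:P2(v=0,ok=F)] out:P1(v=0); bubbles=1
Tick 6: [PARSE:P5(v=20,ok=F), VALIDATE:-, TRANSFORM:P4(v=12,ok=T), EMIT:P3(v=0,ok=F)] out:P2(v=0); bubbles=1
Tick 7: [PARSE:-, VALIDATE:P5(v=20,ok=F), TRANSFORM:-, EMIT:P4(v=12,ok=T)] out:P3(v=0); bubbles=2
Tick 8: [PARSE:-, VALIDATE:-, TRANSFORM:P5(v=0,ok=F), EMIT:-] out:P4(v=12); bubbles=3
Tick 9: [PARSE:-, VALIDATE:-, TRANSFORM:-, EMIT:P5(v=0,ok=F)] out:-; bubbles=3
Tick 10: [PARSE:-, VALIDATE:-, TRANSFORM:-, EMIT:-] out:P5(v=0); bubbles=4
Total bubble-slots: 20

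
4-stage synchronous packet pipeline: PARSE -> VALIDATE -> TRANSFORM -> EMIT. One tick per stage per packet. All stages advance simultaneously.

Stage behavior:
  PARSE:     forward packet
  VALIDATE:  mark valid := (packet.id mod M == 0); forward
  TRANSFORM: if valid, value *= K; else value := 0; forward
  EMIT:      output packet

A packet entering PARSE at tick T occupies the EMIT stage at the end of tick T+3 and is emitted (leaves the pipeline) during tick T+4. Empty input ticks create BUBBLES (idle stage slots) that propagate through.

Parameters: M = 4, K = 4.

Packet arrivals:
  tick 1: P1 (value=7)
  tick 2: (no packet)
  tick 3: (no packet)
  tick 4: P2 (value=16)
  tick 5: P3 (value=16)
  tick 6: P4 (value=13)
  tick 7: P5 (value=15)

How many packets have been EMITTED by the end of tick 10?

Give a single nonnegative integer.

Tick 1: [PARSE:P1(v=7,ok=F), VALIDATE:-, TRANSFORM:-, EMIT:-] out:-; in:P1
Tick 2: [PARSE:-, VALIDATE:P1(v=7,ok=F), TRANSFORM:-, EMIT:-] out:-; in:-
Tick 3: [PARSE:-, VALIDATE:-, TRANSFORM:P1(v=0,ok=F), EMIT:-] out:-; in:-
Tick 4: [PARSE:P2(v=16,ok=F), VALIDATE:-, TRANSFORM:-, EMIT:P1(v=0,ok=F)] out:-; in:P2
Tick 5: [PARSE:P3(v=16,ok=F), VALIDATE:P2(v=16,ok=F), TRANSFORM:-, EMIT:-] out:P1(v=0); in:P3
Tick 6: [PARSE:P4(v=13,ok=F), VALIDATE:P3(v=16,ok=F), TRANSFORM:P2(v=0,ok=F), EMIT:-] out:-; in:P4
Tick 7: [PARSE:P5(v=15,ok=F), VALIDATE:P4(v=13,ok=T), TRANSFORM:P3(v=0,ok=F), EMIT:P2(v=0,ok=F)] out:-; in:P5
Tick 8: [PARSE:-, VALIDATE:P5(v=15,ok=F), TRANSFORM:P4(v=52,ok=T), EMIT:P3(v=0,ok=F)] out:P2(v=0); in:-
Tick 9: [PARSE:-, VALIDATE:-, TRANSFORM:P5(v=0,ok=F), EMIT:P4(v=52,ok=T)] out:P3(v=0); in:-
Tick 10: [PARSE:-, VALIDATE:-, TRANSFORM:-, EMIT:P5(v=0,ok=F)] out:P4(v=52); in:-
Emitted by tick 10: ['P1', 'P2', 'P3', 'P4']

Answer: 4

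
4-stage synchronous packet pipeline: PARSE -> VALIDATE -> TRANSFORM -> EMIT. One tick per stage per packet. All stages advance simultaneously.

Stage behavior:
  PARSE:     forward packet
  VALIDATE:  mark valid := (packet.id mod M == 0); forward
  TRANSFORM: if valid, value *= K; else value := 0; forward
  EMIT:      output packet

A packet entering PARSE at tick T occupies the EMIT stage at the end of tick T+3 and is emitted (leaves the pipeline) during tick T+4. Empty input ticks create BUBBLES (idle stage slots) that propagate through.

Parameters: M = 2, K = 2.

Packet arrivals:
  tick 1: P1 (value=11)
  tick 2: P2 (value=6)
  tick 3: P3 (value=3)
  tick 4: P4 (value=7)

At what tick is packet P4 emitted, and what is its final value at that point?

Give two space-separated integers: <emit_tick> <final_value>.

Tick 1: [PARSE:P1(v=11,ok=F), VALIDATE:-, TRANSFORM:-, EMIT:-] out:-; in:P1
Tick 2: [PARSE:P2(v=6,ok=F), VALIDATE:P1(v=11,ok=F), TRANSFORM:-, EMIT:-] out:-; in:P2
Tick 3: [PARSE:P3(v=3,ok=F), VALIDATE:P2(v=6,ok=T), TRANSFORM:P1(v=0,ok=F), EMIT:-] out:-; in:P3
Tick 4: [PARSE:P4(v=7,ok=F), VALIDATE:P3(v=3,ok=F), TRANSFORM:P2(v=12,ok=T), EMIT:P1(v=0,ok=F)] out:-; in:P4
Tick 5: [PARSE:-, VALIDATE:P4(v=7,ok=T), TRANSFORM:P3(v=0,ok=F), EMIT:P2(v=12,ok=T)] out:P1(v=0); in:-
Tick 6: [PARSE:-, VALIDATE:-, TRANSFORM:P4(v=14,ok=T), EMIT:P3(v=0,ok=F)] out:P2(v=12); in:-
Tick 7: [PARSE:-, VALIDATE:-, TRANSFORM:-, EMIT:P4(v=14,ok=T)] out:P3(v=0); in:-
Tick 8: [PARSE:-, VALIDATE:-, TRANSFORM:-, EMIT:-] out:P4(v=14); in:-
P4: arrives tick 4, valid=True (id=4, id%2=0), emit tick 8, final value 14

Answer: 8 14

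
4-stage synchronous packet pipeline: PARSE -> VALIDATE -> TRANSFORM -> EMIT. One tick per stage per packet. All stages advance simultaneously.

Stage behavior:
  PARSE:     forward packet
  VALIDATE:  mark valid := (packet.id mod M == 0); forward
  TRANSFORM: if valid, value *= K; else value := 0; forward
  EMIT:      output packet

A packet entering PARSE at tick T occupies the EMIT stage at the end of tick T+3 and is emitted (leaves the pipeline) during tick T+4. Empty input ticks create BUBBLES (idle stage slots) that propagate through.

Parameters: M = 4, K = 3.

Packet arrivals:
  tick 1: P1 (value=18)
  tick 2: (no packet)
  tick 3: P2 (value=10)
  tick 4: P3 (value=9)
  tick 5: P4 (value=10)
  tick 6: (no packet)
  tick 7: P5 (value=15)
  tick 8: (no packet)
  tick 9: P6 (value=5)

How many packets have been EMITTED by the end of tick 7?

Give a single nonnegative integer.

Answer: 2

Derivation:
Tick 1: [PARSE:P1(v=18,ok=F), VALIDATE:-, TRANSFORM:-, EMIT:-] out:-; in:P1
Tick 2: [PARSE:-, VALIDATE:P1(v=18,ok=F), TRANSFORM:-, EMIT:-] out:-; in:-
Tick 3: [PARSE:P2(v=10,ok=F), VALIDATE:-, TRANSFORM:P1(v=0,ok=F), EMIT:-] out:-; in:P2
Tick 4: [PARSE:P3(v=9,ok=F), VALIDATE:P2(v=10,ok=F), TRANSFORM:-, EMIT:P1(v=0,ok=F)] out:-; in:P3
Tick 5: [PARSE:P4(v=10,ok=F), VALIDATE:P3(v=9,ok=F), TRANSFORM:P2(v=0,ok=F), EMIT:-] out:P1(v=0); in:P4
Tick 6: [PARSE:-, VALIDATE:P4(v=10,ok=T), TRANSFORM:P3(v=0,ok=F), EMIT:P2(v=0,ok=F)] out:-; in:-
Tick 7: [PARSE:P5(v=15,ok=F), VALIDATE:-, TRANSFORM:P4(v=30,ok=T), EMIT:P3(v=0,ok=F)] out:P2(v=0); in:P5
Emitted by tick 7: ['P1', 'P2']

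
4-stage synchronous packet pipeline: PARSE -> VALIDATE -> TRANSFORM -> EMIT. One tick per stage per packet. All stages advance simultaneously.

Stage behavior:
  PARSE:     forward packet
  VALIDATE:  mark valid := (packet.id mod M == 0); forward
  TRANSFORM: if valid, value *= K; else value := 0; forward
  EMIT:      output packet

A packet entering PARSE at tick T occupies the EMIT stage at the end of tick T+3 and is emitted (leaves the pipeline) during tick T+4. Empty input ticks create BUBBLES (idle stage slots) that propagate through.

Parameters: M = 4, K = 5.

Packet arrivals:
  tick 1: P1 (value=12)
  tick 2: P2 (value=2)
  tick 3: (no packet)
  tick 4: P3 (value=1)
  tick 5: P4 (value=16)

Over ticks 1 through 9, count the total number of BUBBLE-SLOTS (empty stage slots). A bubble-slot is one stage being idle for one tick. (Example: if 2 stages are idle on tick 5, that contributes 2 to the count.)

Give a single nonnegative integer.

Tick 1: [PARSE:P1(v=12,ok=F), VALIDATE:-, TRANSFORM:-, EMIT:-] out:-; bubbles=3
Tick 2: [PARSE:P2(v=2,ok=F), VALIDATE:P1(v=12,ok=F), TRANSFORM:-, EMIT:-] out:-; bubbles=2
Tick 3: [PARSE:-, VALIDATE:P2(v=2,ok=F), TRANSFORM:P1(v=0,ok=F), EMIT:-] out:-; bubbles=2
Tick 4: [PARSE:P3(v=1,ok=F), VALIDATE:-, TRANSFORM:P2(v=0,ok=F), EMIT:P1(v=0,ok=F)] out:-; bubbles=1
Tick 5: [PARSE:P4(v=16,ok=F), VALIDATE:P3(v=1,ok=F), TRANSFORM:-, EMIT:P2(v=0,ok=F)] out:P1(v=0); bubbles=1
Tick 6: [PARSE:-, VALIDATE:P4(v=16,ok=T), TRANSFORM:P3(v=0,ok=F), EMIT:-] out:P2(v=0); bubbles=2
Tick 7: [PARSE:-, VALIDATE:-, TRANSFORM:P4(v=80,ok=T), EMIT:P3(v=0,ok=F)] out:-; bubbles=2
Tick 8: [PARSE:-, VALIDATE:-, TRANSFORM:-, EMIT:P4(v=80,ok=T)] out:P3(v=0); bubbles=3
Tick 9: [PARSE:-, VALIDATE:-, TRANSFORM:-, EMIT:-] out:P4(v=80); bubbles=4
Total bubble-slots: 20

Answer: 20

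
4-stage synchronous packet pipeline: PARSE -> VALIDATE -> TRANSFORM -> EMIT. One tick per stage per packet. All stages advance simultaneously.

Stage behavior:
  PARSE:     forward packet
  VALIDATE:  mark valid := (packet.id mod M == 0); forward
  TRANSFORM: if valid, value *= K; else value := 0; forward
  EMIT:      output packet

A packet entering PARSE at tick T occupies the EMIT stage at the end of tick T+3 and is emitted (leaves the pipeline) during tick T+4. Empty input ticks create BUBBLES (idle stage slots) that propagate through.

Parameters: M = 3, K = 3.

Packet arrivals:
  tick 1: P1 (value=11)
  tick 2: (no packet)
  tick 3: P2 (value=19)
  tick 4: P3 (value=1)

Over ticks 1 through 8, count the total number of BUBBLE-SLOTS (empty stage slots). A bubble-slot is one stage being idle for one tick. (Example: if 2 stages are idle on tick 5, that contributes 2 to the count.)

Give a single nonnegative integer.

Tick 1: [PARSE:P1(v=11,ok=F), VALIDATE:-, TRANSFORM:-, EMIT:-] out:-; bubbles=3
Tick 2: [PARSE:-, VALIDATE:P1(v=11,ok=F), TRANSFORM:-, EMIT:-] out:-; bubbles=3
Tick 3: [PARSE:P2(v=19,ok=F), VALIDATE:-, TRANSFORM:P1(v=0,ok=F), EMIT:-] out:-; bubbles=2
Tick 4: [PARSE:P3(v=1,ok=F), VALIDATE:P2(v=19,ok=F), TRANSFORM:-, EMIT:P1(v=0,ok=F)] out:-; bubbles=1
Tick 5: [PARSE:-, VALIDATE:P3(v=1,ok=T), TRANSFORM:P2(v=0,ok=F), EMIT:-] out:P1(v=0); bubbles=2
Tick 6: [PARSE:-, VALIDATE:-, TRANSFORM:P3(v=3,ok=T), EMIT:P2(v=0,ok=F)] out:-; bubbles=2
Tick 7: [PARSE:-, VALIDATE:-, TRANSFORM:-, EMIT:P3(v=3,ok=T)] out:P2(v=0); bubbles=3
Tick 8: [PARSE:-, VALIDATE:-, TRANSFORM:-, EMIT:-] out:P3(v=3); bubbles=4
Total bubble-slots: 20

Answer: 20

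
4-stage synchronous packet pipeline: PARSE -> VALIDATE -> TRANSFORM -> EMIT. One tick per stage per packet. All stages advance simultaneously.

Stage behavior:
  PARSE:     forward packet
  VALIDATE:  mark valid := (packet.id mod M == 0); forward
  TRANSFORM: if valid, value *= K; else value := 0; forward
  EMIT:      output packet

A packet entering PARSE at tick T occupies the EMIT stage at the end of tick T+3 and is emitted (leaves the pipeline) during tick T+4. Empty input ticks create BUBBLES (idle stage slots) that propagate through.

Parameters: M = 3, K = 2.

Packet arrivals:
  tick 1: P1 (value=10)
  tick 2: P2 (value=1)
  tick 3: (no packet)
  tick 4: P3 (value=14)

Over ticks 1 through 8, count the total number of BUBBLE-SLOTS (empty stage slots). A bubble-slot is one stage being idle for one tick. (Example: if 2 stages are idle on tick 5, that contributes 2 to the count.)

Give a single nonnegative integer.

Answer: 20

Derivation:
Tick 1: [PARSE:P1(v=10,ok=F), VALIDATE:-, TRANSFORM:-, EMIT:-] out:-; bubbles=3
Tick 2: [PARSE:P2(v=1,ok=F), VALIDATE:P1(v=10,ok=F), TRANSFORM:-, EMIT:-] out:-; bubbles=2
Tick 3: [PARSE:-, VALIDATE:P2(v=1,ok=F), TRANSFORM:P1(v=0,ok=F), EMIT:-] out:-; bubbles=2
Tick 4: [PARSE:P3(v=14,ok=F), VALIDATE:-, TRANSFORM:P2(v=0,ok=F), EMIT:P1(v=0,ok=F)] out:-; bubbles=1
Tick 5: [PARSE:-, VALIDATE:P3(v=14,ok=T), TRANSFORM:-, EMIT:P2(v=0,ok=F)] out:P1(v=0); bubbles=2
Tick 6: [PARSE:-, VALIDATE:-, TRANSFORM:P3(v=28,ok=T), EMIT:-] out:P2(v=0); bubbles=3
Tick 7: [PARSE:-, VALIDATE:-, TRANSFORM:-, EMIT:P3(v=28,ok=T)] out:-; bubbles=3
Tick 8: [PARSE:-, VALIDATE:-, TRANSFORM:-, EMIT:-] out:P3(v=28); bubbles=4
Total bubble-slots: 20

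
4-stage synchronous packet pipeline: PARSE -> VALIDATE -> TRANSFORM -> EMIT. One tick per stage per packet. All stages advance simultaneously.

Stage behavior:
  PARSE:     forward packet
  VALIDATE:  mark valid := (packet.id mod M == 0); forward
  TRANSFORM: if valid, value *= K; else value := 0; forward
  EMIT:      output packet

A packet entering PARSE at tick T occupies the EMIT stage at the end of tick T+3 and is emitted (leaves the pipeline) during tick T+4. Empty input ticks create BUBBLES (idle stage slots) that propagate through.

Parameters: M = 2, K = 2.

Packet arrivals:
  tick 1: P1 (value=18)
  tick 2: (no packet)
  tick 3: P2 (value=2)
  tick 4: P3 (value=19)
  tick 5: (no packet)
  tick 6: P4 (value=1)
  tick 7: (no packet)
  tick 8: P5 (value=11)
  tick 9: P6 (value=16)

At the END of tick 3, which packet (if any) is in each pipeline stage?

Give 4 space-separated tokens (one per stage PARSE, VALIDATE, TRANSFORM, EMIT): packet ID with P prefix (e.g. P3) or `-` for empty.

Tick 1: [PARSE:P1(v=18,ok=F), VALIDATE:-, TRANSFORM:-, EMIT:-] out:-; in:P1
Tick 2: [PARSE:-, VALIDATE:P1(v=18,ok=F), TRANSFORM:-, EMIT:-] out:-; in:-
Tick 3: [PARSE:P2(v=2,ok=F), VALIDATE:-, TRANSFORM:P1(v=0,ok=F), EMIT:-] out:-; in:P2
At end of tick 3: ['P2', '-', 'P1', '-']

Answer: P2 - P1 -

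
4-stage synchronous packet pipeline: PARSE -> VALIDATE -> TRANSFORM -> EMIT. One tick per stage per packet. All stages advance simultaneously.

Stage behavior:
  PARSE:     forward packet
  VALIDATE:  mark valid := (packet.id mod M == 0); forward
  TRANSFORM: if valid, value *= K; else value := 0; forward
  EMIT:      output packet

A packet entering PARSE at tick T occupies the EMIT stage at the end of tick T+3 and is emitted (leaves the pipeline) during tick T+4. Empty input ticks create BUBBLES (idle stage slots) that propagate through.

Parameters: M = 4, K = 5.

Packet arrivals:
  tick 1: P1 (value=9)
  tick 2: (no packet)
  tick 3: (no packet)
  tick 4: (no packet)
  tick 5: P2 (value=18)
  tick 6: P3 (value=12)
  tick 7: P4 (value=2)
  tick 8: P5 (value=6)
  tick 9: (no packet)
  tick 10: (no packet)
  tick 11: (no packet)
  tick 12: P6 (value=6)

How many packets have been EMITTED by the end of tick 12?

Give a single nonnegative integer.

Answer: 5

Derivation:
Tick 1: [PARSE:P1(v=9,ok=F), VALIDATE:-, TRANSFORM:-, EMIT:-] out:-; in:P1
Tick 2: [PARSE:-, VALIDATE:P1(v=9,ok=F), TRANSFORM:-, EMIT:-] out:-; in:-
Tick 3: [PARSE:-, VALIDATE:-, TRANSFORM:P1(v=0,ok=F), EMIT:-] out:-; in:-
Tick 4: [PARSE:-, VALIDATE:-, TRANSFORM:-, EMIT:P1(v=0,ok=F)] out:-; in:-
Tick 5: [PARSE:P2(v=18,ok=F), VALIDATE:-, TRANSFORM:-, EMIT:-] out:P1(v=0); in:P2
Tick 6: [PARSE:P3(v=12,ok=F), VALIDATE:P2(v=18,ok=F), TRANSFORM:-, EMIT:-] out:-; in:P3
Tick 7: [PARSE:P4(v=2,ok=F), VALIDATE:P3(v=12,ok=F), TRANSFORM:P2(v=0,ok=F), EMIT:-] out:-; in:P4
Tick 8: [PARSE:P5(v=6,ok=F), VALIDATE:P4(v=2,ok=T), TRANSFORM:P3(v=0,ok=F), EMIT:P2(v=0,ok=F)] out:-; in:P5
Tick 9: [PARSE:-, VALIDATE:P5(v=6,ok=F), TRANSFORM:P4(v=10,ok=T), EMIT:P3(v=0,ok=F)] out:P2(v=0); in:-
Tick 10: [PARSE:-, VALIDATE:-, TRANSFORM:P5(v=0,ok=F), EMIT:P4(v=10,ok=T)] out:P3(v=0); in:-
Tick 11: [PARSE:-, VALIDATE:-, TRANSFORM:-, EMIT:P5(v=0,ok=F)] out:P4(v=10); in:-
Tick 12: [PARSE:P6(v=6,ok=F), VALIDATE:-, TRANSFORM:-, EMIT:-] out:P5(v=0); in:P6
Emitted by tick 12: ['P1', 'P2', 'P3', 'P4', 'P5']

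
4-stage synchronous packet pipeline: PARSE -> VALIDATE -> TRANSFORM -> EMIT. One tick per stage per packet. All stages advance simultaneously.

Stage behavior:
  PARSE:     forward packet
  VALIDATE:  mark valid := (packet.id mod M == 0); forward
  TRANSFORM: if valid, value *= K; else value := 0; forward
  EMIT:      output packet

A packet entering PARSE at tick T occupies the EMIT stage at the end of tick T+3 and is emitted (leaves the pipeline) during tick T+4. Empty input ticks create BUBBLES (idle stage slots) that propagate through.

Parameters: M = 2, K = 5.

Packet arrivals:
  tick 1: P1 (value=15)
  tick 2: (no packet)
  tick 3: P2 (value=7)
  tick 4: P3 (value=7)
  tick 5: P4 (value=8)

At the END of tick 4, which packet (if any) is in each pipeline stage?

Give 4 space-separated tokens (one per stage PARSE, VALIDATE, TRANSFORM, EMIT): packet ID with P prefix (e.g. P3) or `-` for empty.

Tick 1: [PARSE:P1(v=15,ok=F), VALIDATE:-, TRANSFORM:-, EMIT:-] out:-; in:P1
Tick 2: [PARSE:-, VALIDATE:P1(v=15,ok=F), TRANSFORM:-, EMIT:-] out:-; in:-
Tick 3: [PARSE:P2(v=7,ok=F), VALIDATE:-, TRANSFORM:P1(v=0,ok=F), EMIT:-] out:-; in:P2
Tick 4: [PARSE:P3(v=7,ok=F), VALIDATE:P2(v=7,ok=T), TRANSFORM:-, EMIT:P1(v=0,ok=F)] out:-; in:P3
At end of tick 4: ['P3', 'P2', '-', 'P1']

Answer: P3 P2 - P1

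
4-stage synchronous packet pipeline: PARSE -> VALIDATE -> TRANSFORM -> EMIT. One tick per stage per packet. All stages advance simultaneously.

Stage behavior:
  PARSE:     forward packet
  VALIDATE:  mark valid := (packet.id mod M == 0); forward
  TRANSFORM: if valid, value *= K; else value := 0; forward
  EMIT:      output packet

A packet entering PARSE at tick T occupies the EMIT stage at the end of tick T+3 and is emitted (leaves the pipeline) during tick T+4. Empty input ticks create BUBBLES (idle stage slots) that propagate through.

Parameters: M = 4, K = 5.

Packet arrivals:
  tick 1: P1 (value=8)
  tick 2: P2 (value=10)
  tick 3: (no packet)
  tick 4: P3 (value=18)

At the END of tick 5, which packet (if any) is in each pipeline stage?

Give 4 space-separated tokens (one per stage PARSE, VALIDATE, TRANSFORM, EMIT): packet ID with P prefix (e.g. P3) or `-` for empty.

Tick 1: [PARSE:P1(v=8,ok=F), VALIDATE:-, TRANSFORM:-, EMIT:-] out:-; in:P1
Tick 2: [PARSE:P2(v=10,ok=F), VALIDATE:P1(v=8,ok=F), TRANSFORM:-, EMIT:-] out:-; in:P2
Tick 3: [PARSE:-, VALIDATE:P2(v=10,ok=F), TRANSFORM:P1(v=0,ok=F), EMIT:-] out:-; in:-
Tick 4: [PARSE:P3(v=18,ok=F), VALIDATE:-, TRANSFORM:P2(v=0,ok=F), EMIT:P1(v=0,ok=F)] out:-; in:P3
Tick 5: [PARSE:-, VALIDATE:P3(v=18,ok=F), TRANSFORM:-, EMIT:P2(v=0,ok=F)] out:P1(v=0); in:-
At end of tick 5: ['-', 'P3', '-', 'P2']

Answer: - P3 - P2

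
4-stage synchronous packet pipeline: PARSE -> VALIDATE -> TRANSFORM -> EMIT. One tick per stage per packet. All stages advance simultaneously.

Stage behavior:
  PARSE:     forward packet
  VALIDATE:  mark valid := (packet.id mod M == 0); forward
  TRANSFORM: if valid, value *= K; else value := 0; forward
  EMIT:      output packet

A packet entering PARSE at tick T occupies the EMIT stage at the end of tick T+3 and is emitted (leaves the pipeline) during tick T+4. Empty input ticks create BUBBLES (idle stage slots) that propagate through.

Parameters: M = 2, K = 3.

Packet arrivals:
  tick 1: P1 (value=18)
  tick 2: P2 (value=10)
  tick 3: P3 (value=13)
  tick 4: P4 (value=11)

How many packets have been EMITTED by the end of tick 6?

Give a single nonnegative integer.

Tick 1: [PARSE:P1(v=18,ok=F), VALIDATE:-, TRANSFORM:-, EMIT:-] out:-; in:P1
Tick 2: [PARSE:P2(v=10,ok=F), VALIDATE:P1(v=18,ok=F), TRANSFORM:-, EMIT:-] out:-; in:P2
Tick 3: [PARSE:P3(v=13,ok=F), VALIDATE:P2(v=10,ok=T), TRANSFORM:P1(v=0,ok=F), EMIT:-] out:-; in:P3
Tick 4: [PARSE:P4(v=11,ok=F), VALIDATE:P3(v=13,ok=F), TRANSFORM:P2(v=30,ok=T), EMIT:P1(v=0,ok=F)] out:-; in:P4
Tick 5: [PARSE:-, VALIDATE:P4(v=11,ok=T), TRANSFORM:P3(v=0,ok=F), EMIT:P2(v=30,ok=T)] out:P1(v=0); in:-
Tick 6: [PARSE:-, VALIDATE:-, TRANSFORM:P4(v=33,ok=T), EMIT:P3(v=0,ok=F)] out:P2(v=30); in:-
Emitted by tick 6: ['P1', 'P2']

Answer: 2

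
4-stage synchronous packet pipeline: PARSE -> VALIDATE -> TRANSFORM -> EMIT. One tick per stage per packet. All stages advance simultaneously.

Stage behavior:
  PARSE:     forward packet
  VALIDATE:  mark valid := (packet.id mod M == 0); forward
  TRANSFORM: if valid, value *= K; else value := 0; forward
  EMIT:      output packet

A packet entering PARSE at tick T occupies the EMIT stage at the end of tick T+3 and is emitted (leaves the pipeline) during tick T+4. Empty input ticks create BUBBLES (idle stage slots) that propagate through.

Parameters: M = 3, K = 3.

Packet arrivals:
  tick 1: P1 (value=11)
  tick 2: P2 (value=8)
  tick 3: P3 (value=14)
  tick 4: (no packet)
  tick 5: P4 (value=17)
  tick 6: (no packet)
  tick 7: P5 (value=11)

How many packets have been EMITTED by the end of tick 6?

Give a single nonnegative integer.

Tick 1: [PARSE:P1(v=11,ok=F), VALIDATE:-, TRANSFORM:-, EMIT:-] out:-; in:P1
Tick 2: [PARSE:P2(v=8,ok=F), VALIDATE:P1(v=11,ok=F), TRANSFORM:-, EMIT:-] out:-; in:P2
Tick 3: [PARSE:P3(v=14,ok=F), VALIDATE:P2(v=8,ok=F), TRANSFORM:P1(v=0,ok=F), EMIT:-] out:-; in:P3
Tick 4: [PARSE:-, VALIDATE:P3(v=14,ok=T), TRANSFORM:P2(v=0,ok=F), EMIT:P1(v=0,ok=F)] out:-; in:-
Tick 5: [PARSE:P4(v=17,ok=F), VALIDATE:-, TRANSFORM:P3(v=42,ok=T), EMIT:P2(v=0,ok=F)] out:P1(v=0); in:P4
Tick 6: [PARSE:-, VALIDATE:P4(v=17,ok=F), TRANSFORM:-, EMIT:P3(v=42,ok=T)] out:P2(v=0); in:-
Emitted by tick 6: ['P1', 'P2']

Answer: 2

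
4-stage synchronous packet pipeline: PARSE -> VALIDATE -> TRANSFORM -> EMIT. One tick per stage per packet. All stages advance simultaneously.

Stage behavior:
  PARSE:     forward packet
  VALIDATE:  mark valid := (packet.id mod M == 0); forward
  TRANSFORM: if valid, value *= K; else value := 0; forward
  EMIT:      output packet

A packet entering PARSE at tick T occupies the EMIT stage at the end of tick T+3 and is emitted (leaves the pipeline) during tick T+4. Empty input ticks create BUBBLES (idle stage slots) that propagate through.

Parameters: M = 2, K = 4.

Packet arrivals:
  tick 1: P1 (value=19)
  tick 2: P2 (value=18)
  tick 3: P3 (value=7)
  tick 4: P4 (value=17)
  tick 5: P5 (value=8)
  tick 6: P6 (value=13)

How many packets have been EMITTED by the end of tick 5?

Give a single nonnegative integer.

Tick 1: [PARSE:P1(v=19,ok=F), VALIDATE:-, TRANSFORM:-, EMIT:-] out:-; in:P1
Tick 2: [PARSE:P2(v=18,ok=F), VALIDATE:P1(v=19,ok=F), TRANSFORM:-, EMIT:-] out:-; in:P2
Tick 3: [PARSE:P3(v=7,ok=F), VALIDATE:P2(v=18,ok=T), TRANSFORM:P1(v=0,ok=F), EMIT:-] out:-; in:P3
Tick 4: [PARSE:P4(v=17,ok=F), VALIDATE:P3(v=7,ok=F), TRANSFORM:P2(v=72,ok=T), EMIT:P1(v=0,ok=F)] out:-; in:P4
Tick 5: [PARSE:P5(v=8,ok=F), VALIDATE:P4(v=17,ok=T), TRANSFORM:P3(v=0,ok=F), EMIT:P2(v=72,ok=T)] out:P1(v=0); in:P5
Emitted by tick 5: ['P1']

Answer: 1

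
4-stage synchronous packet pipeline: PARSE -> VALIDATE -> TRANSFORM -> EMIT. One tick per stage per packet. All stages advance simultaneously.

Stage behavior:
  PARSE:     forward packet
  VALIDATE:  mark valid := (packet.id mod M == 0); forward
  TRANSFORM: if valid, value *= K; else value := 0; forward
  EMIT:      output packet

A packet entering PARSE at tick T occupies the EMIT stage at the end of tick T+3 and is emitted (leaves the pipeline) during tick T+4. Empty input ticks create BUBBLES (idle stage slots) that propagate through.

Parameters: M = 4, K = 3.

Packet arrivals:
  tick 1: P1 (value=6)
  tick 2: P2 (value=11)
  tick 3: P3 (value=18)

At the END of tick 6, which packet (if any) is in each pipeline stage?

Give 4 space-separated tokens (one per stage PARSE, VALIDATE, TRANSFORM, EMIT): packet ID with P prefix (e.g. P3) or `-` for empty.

Tick 1: [PARSE:P1(v=6,ok=F), VALIDATE:-, TRANSFORM:-, EMIT:-] out:-; in:P1
Tick 2: [PARSE:P2(v=11,ok=F), VALIDATE:P1(v=6,ok=F), TRANSFORM:-, EMIT:-] out:-; in:P2
Tick 3: [PARSE:P3(v=18,ok=F), VALIDATE:P2(v=11,ok=F), TRANSFORM:P1(v=0,ok=F), EMIT:-] out:-; in:P3
Tick 4: [PARSE:-, VALIDATE:P3(v=18,ok=F), TRANSFORM:P2(v=0,ok=F), EMIT:P1(v=0,ok=F)] out:-; in:-
Tick 5: [PARSE:-, VALIDATE:-, TRANSFORM:P3(v=0,ok=F), EMIT:P2(v=0,ok=F)] out:P1(v=0); in:-
Tick 6: [PARSE:-, VALIDATE:-, TRANSFORM:-, EMIT:P3(v=0,ok=F)] out:P2(v=0); in:-
At end of tick 6: ['-', '-', '-', 'P3']

Answer: - - - P3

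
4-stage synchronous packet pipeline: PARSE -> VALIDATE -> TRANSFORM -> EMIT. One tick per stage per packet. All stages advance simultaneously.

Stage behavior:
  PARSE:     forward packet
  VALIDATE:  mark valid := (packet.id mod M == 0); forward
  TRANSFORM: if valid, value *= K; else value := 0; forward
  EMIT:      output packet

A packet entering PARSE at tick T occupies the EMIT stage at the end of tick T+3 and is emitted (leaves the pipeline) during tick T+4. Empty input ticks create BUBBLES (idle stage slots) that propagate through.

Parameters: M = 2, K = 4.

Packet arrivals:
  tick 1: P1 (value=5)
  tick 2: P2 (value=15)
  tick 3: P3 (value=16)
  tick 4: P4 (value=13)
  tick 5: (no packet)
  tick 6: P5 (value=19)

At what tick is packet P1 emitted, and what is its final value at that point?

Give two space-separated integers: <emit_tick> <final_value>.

Answer: 5 0

Derivation:
Tick 1: [PARSE:P1(v=5,ok=F), VALIDATE:-, TRANSFORM:-, EMIT:-] out:-; in:P1
Tick 2: [PARSE:P2(v=15,ok=F), VALIDATE:P1(v=5,ok=F), TRANSFORM:-, EMIT:-] out:-; in:P2
Tick 3: [PARSE:P3(v=16,ok=F), VALIDATE:P2(v=15,ok=T), TRANSFORM:P1(v=0,ok=F), EMIT:-] out:-; in:P3
Tick 4: [PARSE:P4(v=13,ok=F), VALIDATE:P3(v=16,ok=F), TRANSFORM:P2(v=60,ok=T), EMIT:P1(v=0,ok=F)] out:-; in:P4
Tick 5: [PARSE:-, VALIDATE:P4(v=13,ok=T), TRANSFORM:P3(v=0,ok=F), EMIT:P2(v=60,ok=T)] out:P1(v=0); in:-
Tick 6: [PARSE:P5(v=19,ok=F), VALIDATE:-, TRANSFORM:P4(v=52,ok=T), EMIT:P3(v=0,ok=F)] out:P2(v=60); in:P5
Tick 7: [PARSE:-, VALIDATE:P5(v=19,ok=F), TRANSFORM:-, EMIT:P4(v=52,ok=T)] out:P3(v=0); in:-
Tick 8: [PARSE:-, VALIDATE:-, TRANSFORM:P5(v=0,ok=F), EMIT:-] out:P4(v=52); in:-
Tick 9: [PARSE:-, VALIDATE:-, TRANSFORM:-, EMIT:P5(v=0,ok=F)] out:-; in:-
Tick 10: [PARSE:-, VALIDATE:-, TRANSFORM:-, EMIT:-] out:P5(v=0); in:-
P1: arrives tick 1, valid=False (id=1, id%2=1), emit tick 5, final value 0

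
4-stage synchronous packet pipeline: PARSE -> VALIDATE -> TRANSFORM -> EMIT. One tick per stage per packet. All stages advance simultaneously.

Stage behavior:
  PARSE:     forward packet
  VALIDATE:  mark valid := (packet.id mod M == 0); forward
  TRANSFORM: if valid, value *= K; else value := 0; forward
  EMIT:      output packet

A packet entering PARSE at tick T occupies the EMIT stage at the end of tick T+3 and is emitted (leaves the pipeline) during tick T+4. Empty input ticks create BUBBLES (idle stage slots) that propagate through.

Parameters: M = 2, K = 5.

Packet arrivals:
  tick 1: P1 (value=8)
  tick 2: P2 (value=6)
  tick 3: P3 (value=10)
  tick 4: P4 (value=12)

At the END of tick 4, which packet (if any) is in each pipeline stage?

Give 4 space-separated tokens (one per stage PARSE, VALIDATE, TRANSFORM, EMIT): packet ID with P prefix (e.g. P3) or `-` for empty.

Tick 1: [PARSE:P1(v=8,ok=F), VALIDATE:-, TRANSFORM:-, EMIT:-] out:-; in:P1
Tick 2: [PARSE:P2(v=6,ok=F), VALIDATE:P1(v=8,ok=F), TRANSFORM:-, EMIT:-] out:-; in:P2
Tick 3: [PARSE:P3(v=10,ok=F), VALIDATE:P2(v=6,ok=T), TRANSFORM:P1(v=0,ok=F), EMIT:-] out:-; in:P3
Tick 4: [PARSE:P4(v=12,ok=F), VALIDATE:P3(v=10,ok=F), TRANSFORM:P2(v=30,ok=T), EMIT:P1(v=0,ok=F)] out:-; in:P4
At end of tick 4: ['P4', 'P3', 'P2', 'P1']

Answer: P4 P3 P2 P1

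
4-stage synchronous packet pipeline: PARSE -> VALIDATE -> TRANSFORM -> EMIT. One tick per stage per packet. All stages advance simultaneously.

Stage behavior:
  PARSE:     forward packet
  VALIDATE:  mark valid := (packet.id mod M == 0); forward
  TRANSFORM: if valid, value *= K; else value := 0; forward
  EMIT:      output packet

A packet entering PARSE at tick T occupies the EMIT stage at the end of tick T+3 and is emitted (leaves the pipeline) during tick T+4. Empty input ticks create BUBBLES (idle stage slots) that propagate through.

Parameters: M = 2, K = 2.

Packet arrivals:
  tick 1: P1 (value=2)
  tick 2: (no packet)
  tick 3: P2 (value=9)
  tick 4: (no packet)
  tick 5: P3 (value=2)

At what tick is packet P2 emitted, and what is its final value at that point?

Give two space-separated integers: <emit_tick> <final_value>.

Answer: 7 18

Derivation:
Tick 1: [PARSE:P1(v=2,ok=F), VALIDATE:-, TRANSFORM:-, EMIT:-] out:-; in:P1
Tick 2: [PARSE:-, VALIDATE:P1(v=2,ok=F), TRANSFORM:-, EMIT:-] out:-; in:-
Tick 3: [PARSE:P2(v=9,ok=F), VALIDATE:-, TRANSFORM:P1(v=0,ok=F), EMIT:-] out:-; in:P2
Tick 4: [PARSE:-, VALIDATE:P2(v=9,ok=T), TRANSFORM:-, EMIT:P1(v=0,ok=F)] out:-; in:-
Tick 5: [PARSE:P3(v=2,ok=F), VALIDATE:-, TRANSFORM:P2(v=18,ok=T), EMIT:-] out:P1(v=0); in:P3
Tick 6: [PARSE:-, VALIDATE:P3(v=2,ok=F), TRANSFORM:-, EMIT:P2(v=18,ok=T)] out:-; in:-
Tick 7: [PARSE:-, VALIDATE:-, TRANSFORM:P3(v=0,ok=F), EMIT:-] out:P2(v=18); in:-
Tick 8: [PARSE:-, VALIDATE:-, TRANSFORM:-, EMIT:P3(v=0,ok=F)] out:-; in:-
Tick 9: [PARSE:-, VALIDATE:-, TRANSFORM:-, EMIT:-] out:P3(v=0); in:-
P2: arrives tick 3, valid=True (id=2, id%2=0), emit tick 7, final value 18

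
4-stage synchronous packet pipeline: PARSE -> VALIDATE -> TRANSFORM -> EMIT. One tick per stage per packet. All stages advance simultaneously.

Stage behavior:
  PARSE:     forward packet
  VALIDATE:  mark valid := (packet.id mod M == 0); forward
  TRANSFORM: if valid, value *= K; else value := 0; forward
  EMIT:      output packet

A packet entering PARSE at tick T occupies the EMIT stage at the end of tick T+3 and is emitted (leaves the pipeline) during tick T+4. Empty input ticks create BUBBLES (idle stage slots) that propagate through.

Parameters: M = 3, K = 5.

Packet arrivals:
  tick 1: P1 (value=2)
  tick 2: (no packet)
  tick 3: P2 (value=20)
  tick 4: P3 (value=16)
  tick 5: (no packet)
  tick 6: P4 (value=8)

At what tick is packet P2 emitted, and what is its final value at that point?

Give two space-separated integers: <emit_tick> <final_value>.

Tick 1: [PARSE:P1(v=2,ok=F), VALIDATE:-, TRANSFORM:-, EMIT:-] out:-; in:P1
Tick 2: [PARSE:-, VALIDATE:P1(v=2,ok=F), TRANSFORM:-, EMIT:-] out:-; in:-
Tick 3: [PARSE:P2(v=20,ok=F), VALIDATE:-, TRANSFORM:P1(v=0,ok=F), EMIT:-] out:-; in:P2
Tick 4: [PARSE:P3(v=16,ok=F), VALIDATE:P2(v=20,ok=F), TRANSFORM:-, EMIT:P1(v=0,ok=F)] out:-; in:P3
Tick 5: [PARSE:-, VALIDATE:P3(v=16,ok=T), TRANSFORM:P2(v=0,ok=F), EMIT:-] out:P1(v=0); in:-
Tick 6: [PARSE:P4(v=8,ok=F), VALIDATE:-, TRANSFORM:P3(v=80,ok=T), EMIT:P2(v=0,ok=F)] out:-; in:P4
Tick 7: [PARSE:-, VALIDATE:P4(v=8,ok=F), TRANSFORM:-, EMIT:P3(v=80,ok=T)] out:P2(v=0); in:-
Tick 8: [PARSE:-, VALIDATE:-, TRANSFORM:P4(v=0,ok=F), EMIT:-] out:P3(v=80); in:-
Tick 9: [PARSE:-, VALIDATE:-, TRANSFORM:-, EMIT:P4(v=0,ok=F)] out:-; in:-
Tick 10: [PARSE:-, VALIDATE:-, TRANSFORM:-, EMIT:-] out:P4(v=0); in:-
P2: arrives tick 3, valid=False (id=2, id%3=2), emit tick 7, final value 0

Answer: 7 0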